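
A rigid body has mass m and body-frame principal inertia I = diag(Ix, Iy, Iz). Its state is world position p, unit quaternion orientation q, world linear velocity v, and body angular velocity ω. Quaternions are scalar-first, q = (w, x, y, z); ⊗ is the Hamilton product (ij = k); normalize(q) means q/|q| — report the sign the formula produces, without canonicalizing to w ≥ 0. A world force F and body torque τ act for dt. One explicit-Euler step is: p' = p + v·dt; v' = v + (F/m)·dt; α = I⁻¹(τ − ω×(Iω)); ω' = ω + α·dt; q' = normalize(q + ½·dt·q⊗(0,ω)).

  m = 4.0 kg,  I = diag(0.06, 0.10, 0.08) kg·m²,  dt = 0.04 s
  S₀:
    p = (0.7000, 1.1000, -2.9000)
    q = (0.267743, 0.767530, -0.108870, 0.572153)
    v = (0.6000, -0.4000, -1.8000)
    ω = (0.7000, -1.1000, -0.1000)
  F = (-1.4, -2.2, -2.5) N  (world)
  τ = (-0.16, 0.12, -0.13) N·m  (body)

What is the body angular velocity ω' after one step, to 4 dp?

gyro term ω×Iω = (-0.0022, 0.0014, -0.0308)
α = I⁻¹(τ − ω×Iω) = (-2.6300, 1.1860, -1.2400)
ω + α·dt = (0.5948, -1.0526, -0.1496)

ω' = (0.5948, -1.0526, -0.1496)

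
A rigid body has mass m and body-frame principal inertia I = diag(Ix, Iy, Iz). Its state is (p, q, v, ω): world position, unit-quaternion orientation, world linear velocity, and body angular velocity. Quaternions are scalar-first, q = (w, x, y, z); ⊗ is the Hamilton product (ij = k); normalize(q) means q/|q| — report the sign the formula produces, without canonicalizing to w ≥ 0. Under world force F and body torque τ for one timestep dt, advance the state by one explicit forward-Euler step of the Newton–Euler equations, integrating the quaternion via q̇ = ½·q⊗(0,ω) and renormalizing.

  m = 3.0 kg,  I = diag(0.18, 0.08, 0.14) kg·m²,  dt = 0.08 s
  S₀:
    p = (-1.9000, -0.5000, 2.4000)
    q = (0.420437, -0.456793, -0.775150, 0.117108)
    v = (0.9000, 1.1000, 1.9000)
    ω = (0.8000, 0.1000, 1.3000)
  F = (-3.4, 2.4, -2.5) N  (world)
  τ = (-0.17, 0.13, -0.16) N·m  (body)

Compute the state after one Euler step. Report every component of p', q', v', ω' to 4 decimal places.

ω×(Iω) gyroscopic = (0.0078, 0.0416, -0.0080)
(τ − ω×Iω)/I = (-0.9878, 1.1050, -1.0857)
ω + α·dt = (0.7210, 0.1884, 1.2131)
q⊗(0,ω) = (0.2907090, -0.6830562, 0.7295610, 1.1210088)
updated quaternion q' = (0.4313, -0.4832, -0.7446, 0.1616)
a = F/m = (-1.1333, 0.8000, -0.8333)
p + v·dt = (-1.8280, -0.4120, 2.5520)
v + (F/m)dt = (0.8093, 1.1640, 1.8333)

p' = (-1.8280, -0.4120, 2.5520)
q' = (0.4313, -0.4832, -0.7446, 0.1616)
v' = (0.8093, 1.1640, 1.8333)
ω' = (0.7210, 0.1884, 1.2131)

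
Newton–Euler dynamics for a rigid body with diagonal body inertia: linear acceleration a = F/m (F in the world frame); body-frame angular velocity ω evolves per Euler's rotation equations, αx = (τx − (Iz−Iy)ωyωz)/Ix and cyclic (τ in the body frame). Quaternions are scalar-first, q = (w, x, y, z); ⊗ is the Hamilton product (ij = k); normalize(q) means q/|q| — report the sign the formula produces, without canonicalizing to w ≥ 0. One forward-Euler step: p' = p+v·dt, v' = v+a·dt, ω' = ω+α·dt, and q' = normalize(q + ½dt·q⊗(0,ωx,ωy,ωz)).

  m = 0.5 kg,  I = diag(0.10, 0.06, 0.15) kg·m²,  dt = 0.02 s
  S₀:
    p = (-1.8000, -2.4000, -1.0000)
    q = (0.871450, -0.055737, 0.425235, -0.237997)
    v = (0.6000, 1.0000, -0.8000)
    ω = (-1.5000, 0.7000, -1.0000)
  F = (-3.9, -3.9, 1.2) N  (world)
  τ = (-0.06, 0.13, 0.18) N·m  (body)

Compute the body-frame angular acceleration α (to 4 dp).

α = (0.0300, 3.4167, 0.9200)

ω×(Iω) gyroscopic = (-0.0630, -0.0750, 0.0420)
α = I⁻¹(τ − ω×Iω) = (0.0300, 3.4167, 0.9200)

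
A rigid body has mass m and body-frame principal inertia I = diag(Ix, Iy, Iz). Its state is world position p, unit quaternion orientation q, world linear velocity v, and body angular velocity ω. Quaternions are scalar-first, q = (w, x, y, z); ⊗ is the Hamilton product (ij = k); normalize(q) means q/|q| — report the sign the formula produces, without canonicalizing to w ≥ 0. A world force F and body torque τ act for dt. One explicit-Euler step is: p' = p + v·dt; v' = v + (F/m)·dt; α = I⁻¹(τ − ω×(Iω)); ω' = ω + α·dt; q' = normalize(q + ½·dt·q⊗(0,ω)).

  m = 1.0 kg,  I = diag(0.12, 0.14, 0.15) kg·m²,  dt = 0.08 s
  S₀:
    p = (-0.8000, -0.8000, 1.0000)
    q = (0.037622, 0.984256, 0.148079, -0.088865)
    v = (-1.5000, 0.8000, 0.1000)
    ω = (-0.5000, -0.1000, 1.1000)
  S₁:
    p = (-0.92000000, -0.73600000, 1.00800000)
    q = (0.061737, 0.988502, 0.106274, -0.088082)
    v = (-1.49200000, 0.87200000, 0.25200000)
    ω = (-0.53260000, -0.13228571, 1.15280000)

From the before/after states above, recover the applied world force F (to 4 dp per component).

v₁ − v₀ = (0.00800000, 0.07200000, 0.15200000)
m·(v₁−v₀)/dt = (0.1000, 0.9000, 1.9000)

F = (0.1000, 0.9000, 1.9000)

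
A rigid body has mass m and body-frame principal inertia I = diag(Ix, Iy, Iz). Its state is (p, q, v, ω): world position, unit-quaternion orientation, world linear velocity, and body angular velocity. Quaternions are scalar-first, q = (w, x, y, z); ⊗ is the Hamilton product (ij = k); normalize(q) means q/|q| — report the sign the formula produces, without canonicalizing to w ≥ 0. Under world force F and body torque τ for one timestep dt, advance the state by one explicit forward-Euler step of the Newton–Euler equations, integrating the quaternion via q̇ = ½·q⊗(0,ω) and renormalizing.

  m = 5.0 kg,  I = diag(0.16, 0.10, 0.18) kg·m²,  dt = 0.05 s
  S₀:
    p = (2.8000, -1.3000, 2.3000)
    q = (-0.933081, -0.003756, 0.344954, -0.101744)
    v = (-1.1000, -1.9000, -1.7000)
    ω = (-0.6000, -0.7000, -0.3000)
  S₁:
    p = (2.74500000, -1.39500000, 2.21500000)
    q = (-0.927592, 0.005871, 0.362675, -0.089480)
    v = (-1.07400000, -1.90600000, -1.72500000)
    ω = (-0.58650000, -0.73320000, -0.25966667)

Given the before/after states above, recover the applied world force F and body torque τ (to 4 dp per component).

F = (2.6000, -0.6000, -2.5000)
τ = (0.0600, -0.0700, 0.1200)

velocity change Δv = (0.02600000, -0.00600000, -0.02500000)
F = m·Δv/dt = (2.6000, -0.6000, -2.5000)
ω₁ − ω₀ = (0.01350000, -0.03320000, 0.04033333)
precession coupling = (0.0168, -0.0036, -0.0252)
I·α + gyro = (0.0600, -0.0700, 0.1200)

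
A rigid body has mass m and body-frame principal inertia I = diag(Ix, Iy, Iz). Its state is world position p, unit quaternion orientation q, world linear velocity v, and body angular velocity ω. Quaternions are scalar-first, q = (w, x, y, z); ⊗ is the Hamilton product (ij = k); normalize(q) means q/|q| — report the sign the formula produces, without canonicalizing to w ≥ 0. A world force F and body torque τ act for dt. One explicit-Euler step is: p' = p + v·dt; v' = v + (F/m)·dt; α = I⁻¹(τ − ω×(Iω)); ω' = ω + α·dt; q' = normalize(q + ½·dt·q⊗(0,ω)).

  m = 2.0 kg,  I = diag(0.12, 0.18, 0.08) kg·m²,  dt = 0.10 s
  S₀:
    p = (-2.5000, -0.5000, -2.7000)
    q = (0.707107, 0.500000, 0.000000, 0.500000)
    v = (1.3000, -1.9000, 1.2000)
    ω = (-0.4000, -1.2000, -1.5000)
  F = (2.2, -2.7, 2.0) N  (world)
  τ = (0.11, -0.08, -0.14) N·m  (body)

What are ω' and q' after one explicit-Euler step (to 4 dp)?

ω' = (-0.1583, -1.2578, -1.7110)
q' = (0.7510, 0.5134, -0.0149, 0.4150)

α = I⁻¹(τ − ω×Iω) = (2.4167, -0.5778, -2.1100)
ω' = ω + α·dt = (-0.1583, -1.2578, -1.7110)
q⊗(0,ω) = (0.9500000, 0.3171572, -0.2985284, -1.6606605)
q + ½dt·q⊗(0,ω), renormalized = (0.7510, 0.5134, -0.0149, 0.4150)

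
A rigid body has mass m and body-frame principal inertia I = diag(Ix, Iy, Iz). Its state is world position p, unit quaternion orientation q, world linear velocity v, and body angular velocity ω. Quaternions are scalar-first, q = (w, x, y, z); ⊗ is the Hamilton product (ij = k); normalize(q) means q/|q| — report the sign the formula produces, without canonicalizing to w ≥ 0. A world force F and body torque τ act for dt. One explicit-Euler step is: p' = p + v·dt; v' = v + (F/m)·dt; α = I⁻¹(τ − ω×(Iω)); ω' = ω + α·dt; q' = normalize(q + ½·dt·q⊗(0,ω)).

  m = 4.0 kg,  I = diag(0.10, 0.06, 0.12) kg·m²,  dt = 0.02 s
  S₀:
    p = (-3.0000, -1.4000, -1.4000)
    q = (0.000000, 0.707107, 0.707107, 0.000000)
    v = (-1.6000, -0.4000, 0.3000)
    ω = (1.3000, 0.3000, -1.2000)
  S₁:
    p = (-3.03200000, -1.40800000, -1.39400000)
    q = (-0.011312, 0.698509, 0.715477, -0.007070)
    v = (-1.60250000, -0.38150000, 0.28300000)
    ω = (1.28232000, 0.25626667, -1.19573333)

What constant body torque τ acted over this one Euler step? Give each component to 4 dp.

rate change Δω = (-0.01768000, -0.04373333, 0.00426667)
precession coupling = (-0.0216, 0.0312, -0.0156)
applied torque τ = (-0.1100, -0.1000, 0.0100)

τ = (-0.1100, -0.1000, 0.0100)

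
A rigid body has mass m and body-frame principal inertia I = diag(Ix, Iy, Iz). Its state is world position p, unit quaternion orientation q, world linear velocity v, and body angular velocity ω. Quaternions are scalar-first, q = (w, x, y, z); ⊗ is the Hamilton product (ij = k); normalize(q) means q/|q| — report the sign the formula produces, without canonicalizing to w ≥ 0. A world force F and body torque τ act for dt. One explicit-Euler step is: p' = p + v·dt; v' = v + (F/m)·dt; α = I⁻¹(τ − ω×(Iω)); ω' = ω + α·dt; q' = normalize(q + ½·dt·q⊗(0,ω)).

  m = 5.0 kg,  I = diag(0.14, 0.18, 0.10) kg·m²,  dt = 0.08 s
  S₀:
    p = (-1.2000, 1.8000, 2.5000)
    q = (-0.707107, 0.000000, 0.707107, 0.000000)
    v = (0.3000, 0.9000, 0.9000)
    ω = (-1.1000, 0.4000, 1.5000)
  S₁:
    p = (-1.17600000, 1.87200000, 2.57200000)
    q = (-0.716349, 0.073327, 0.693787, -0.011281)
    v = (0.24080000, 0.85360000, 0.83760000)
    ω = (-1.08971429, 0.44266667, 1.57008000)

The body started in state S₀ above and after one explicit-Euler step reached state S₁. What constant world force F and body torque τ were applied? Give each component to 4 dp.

F = (-3.7000, -2.9000, -3.9000)
τ = (-0.0300, 0.0300, 0.0700)

velocity change Δv = (-0.05920000, -0.04640000, -0.06240000)
m·(v₁−v₀)/dt = (-3.7000, -2.9000, -3.9000)
ω₁ − ω₀ = (0.01028571, 0.04266667, 0.07008000)
ω₀×(Iω₀) = (-0.0480, -0.0660, -0.0176)
τ = I·(Δω/dt) + ω₀×(Iω₀) = (-0.0300, 0.0300, 0.0700)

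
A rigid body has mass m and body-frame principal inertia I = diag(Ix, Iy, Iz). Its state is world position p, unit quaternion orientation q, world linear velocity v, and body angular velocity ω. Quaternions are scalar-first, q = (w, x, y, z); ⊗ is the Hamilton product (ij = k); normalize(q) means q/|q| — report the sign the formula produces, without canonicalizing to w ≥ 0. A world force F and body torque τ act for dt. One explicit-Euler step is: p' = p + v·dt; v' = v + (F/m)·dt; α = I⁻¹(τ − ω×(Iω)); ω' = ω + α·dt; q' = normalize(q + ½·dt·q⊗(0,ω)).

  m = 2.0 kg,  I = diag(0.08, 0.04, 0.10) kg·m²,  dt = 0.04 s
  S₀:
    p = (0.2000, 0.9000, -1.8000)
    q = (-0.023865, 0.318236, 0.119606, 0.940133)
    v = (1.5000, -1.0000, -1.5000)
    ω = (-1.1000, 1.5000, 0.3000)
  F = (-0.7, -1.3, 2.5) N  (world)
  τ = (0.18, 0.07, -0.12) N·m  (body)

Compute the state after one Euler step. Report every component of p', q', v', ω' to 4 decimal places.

p' = (0.2600, 0.8600, -1.8600)
q' = (-0.0261, 0.2911, 0.0962, 0.9515)
v' = (1.4860, -1.0260, -1.4500)
ω' = (-1.0235, 1.5634, 0.2256)

a = (-0.3500, -0.6500, 1.2500)
new position p' = (0.2600, 0.8600, -1.8600)
new velocity v' = (1.4860, -1.0260, -1.4500)
angular accel α = (1.9125, 1.5850, -1.8600)
ω + α·dt = (-1.0235, 1.5634, 0.2256)
q⊗(0,ω) = (-0.1113893, -1.3480662, -1.1654146, 0.6017611)
q' = normalize(q + ½dt·q⊗(0,ω)) = (-0.0261, 0.2911, 0.0962, 0.9515)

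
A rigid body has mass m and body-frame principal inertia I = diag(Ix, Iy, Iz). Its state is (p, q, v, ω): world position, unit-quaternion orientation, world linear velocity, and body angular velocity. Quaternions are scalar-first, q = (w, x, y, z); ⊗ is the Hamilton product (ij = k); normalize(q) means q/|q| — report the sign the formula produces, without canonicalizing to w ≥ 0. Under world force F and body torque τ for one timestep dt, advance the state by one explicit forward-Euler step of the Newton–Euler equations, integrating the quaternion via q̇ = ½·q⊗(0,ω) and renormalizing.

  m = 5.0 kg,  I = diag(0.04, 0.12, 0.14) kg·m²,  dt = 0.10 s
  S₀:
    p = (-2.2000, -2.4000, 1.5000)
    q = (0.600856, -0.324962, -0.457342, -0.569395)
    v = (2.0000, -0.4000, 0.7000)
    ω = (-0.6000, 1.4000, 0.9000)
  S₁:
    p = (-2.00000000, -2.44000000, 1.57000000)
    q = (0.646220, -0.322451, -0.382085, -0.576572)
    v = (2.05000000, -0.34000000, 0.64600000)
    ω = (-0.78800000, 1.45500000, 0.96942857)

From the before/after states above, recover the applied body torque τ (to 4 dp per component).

τ = (-0.0500, 0.1200, 0.0300)

Δω = ω₁−ω₀ = (-0.18800000, 0.05500000, 0.06942857)
τ = I·(Δω/dt) + ω₀×(Iω₀) = (-0.0500, 0.1200, 0.0300)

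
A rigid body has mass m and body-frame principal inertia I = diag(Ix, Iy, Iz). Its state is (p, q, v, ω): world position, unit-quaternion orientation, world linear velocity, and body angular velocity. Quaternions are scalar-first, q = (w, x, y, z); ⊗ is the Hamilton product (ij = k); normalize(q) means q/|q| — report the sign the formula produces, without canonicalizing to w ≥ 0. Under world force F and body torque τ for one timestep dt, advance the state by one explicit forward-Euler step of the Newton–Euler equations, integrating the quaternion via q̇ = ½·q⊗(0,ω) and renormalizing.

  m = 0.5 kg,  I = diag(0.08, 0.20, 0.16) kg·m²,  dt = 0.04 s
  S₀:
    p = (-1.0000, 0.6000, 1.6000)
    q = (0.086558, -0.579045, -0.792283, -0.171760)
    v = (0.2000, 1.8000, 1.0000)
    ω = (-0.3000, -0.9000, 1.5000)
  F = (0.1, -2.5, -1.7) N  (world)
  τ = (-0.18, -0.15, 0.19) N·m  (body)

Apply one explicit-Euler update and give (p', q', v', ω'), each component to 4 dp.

p' = (-0.9920, 0.6720, 1.6400)
q' = (0.0739, -0.6060, -0.7750, -0.1634)
v' = (0.2080, 1.6000, 0.8640)
ω' = (-0.4170, -0.9372, 1.5394)

α = I⁻¹(τ − ω×Iω) = (-2.9250, -0.9300, 0.9850)
ω + α·dt = (-0.4170, -0.9372, 1.5394)
q⊗(0,ω) = (-0.6291282, -1.3689759, 0.8421933, 0.4132926)
q' = normalize(q + ½dt·q⊗(0,ω)) = (0.0739, -0.6060, -0.7750, -0.1634)
new position p' = (-0.9920, 0.6720, 1.6400)
v' = v + a·dt = (0.2080, 1.6000, 0.8640)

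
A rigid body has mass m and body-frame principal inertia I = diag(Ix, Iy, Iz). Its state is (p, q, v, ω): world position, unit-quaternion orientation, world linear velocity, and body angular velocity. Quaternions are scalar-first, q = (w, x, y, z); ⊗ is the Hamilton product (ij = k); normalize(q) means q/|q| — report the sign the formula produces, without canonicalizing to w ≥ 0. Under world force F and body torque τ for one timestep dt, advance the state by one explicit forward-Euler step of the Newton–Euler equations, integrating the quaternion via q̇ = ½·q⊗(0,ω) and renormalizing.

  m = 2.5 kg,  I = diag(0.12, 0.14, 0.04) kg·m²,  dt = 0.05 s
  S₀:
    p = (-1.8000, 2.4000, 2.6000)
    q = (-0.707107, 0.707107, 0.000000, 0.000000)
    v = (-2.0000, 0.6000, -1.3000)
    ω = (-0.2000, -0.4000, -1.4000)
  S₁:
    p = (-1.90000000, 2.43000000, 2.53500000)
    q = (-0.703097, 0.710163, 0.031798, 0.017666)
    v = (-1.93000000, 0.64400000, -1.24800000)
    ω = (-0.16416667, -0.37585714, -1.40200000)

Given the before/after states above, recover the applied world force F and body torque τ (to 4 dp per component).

Δω = ω₁−ω₀ = (0.03583333, 0.02414286, -0.00200000)
precession coupling = (-0.0560, 0.0224, 0.0016)
τ = I·(Δω/dt) + ω₀×(Iω₀) = (0.0300, 0.0900, 0.0000)
velocity change Δv = (0.07000000, 0.04400000, 0.05200000)
applied force F = (3.5000, 2.2000, 2.6000)

F = (3.5000, 2.2000, 2.6000)
τ = (0.0300, 0.0900, 0.0000)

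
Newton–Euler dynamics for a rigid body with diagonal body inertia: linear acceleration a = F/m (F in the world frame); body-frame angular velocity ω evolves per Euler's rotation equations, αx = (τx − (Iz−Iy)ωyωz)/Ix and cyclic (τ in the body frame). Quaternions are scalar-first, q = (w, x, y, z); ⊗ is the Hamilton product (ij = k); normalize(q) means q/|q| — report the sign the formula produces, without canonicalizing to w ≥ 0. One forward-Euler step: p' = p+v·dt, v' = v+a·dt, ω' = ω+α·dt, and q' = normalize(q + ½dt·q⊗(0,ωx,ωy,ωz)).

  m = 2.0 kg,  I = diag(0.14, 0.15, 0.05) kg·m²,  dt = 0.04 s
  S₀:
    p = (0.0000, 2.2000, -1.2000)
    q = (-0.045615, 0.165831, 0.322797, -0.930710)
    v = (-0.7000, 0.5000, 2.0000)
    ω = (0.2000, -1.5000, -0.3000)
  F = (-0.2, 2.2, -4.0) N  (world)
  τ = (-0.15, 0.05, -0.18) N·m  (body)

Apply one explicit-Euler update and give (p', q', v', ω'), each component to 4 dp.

p' = (-0.0280, 2.2200, -1.1200)
q' = (-0.0422, 0.1357, 0.3213, -0.9363)
v' = (-0.7040, 0.5440, 1.9200)
ω' = (0.1700, -1.4852, -0.4416)

α = I⁻¹(τ − ω×Iω) = (-0.7500, 0.3693, -3.5400)
new body rate ω' = (0.1700, -1.4852, -0.4416)
Hamilton product q⊗(0,ω) = (0.1718163, -1.5020271, -0.0679702, -0.2996214)
q' = normalize(q + ½dt·q⊗(0,ω)) = (-0.0422, 0.1357, 0.3213, -0.9363)
a = (-0.1000, 1.1000, -2.0000)
p' = p + v·dt = (-0.0280, 2.2200, -1.1200)
v' = v + a·dt = (-0.7040, 0.5440, 1.9200)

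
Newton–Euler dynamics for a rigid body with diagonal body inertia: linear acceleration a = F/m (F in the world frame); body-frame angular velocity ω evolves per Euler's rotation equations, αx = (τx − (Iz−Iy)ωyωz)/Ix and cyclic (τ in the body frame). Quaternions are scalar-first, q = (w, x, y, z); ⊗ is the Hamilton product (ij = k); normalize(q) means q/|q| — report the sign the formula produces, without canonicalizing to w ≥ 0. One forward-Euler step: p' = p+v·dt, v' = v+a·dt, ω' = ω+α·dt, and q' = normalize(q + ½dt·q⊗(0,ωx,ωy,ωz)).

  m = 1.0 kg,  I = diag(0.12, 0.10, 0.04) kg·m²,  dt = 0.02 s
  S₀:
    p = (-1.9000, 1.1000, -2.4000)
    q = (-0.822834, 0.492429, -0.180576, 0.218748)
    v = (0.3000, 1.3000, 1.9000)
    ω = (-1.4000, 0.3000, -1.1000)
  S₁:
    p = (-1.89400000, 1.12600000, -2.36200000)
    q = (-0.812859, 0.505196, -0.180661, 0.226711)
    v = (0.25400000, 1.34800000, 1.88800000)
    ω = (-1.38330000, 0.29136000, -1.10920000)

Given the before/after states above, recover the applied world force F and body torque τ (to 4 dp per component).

F = (-2.3000, 2.4000, -0.6000)
τ = (0.1200, 0.0800, -0.0100)

Δv = v₁−v₀ = (-0.04600000, 0.04800000, -0.01200000)
applied force F = (-2.3000, 2.4000, -0.6000)
Δω = ω₁−ω₀ = (0.01670000, -0.00864000, -0.00920000)
ω₀×(Iω₀) = (0.0198, 0.1232, 0.0084)
τ = I·(Δω/dt) + ω₀×(Iω₀) = (0.1200, 0.0800, -0.0100)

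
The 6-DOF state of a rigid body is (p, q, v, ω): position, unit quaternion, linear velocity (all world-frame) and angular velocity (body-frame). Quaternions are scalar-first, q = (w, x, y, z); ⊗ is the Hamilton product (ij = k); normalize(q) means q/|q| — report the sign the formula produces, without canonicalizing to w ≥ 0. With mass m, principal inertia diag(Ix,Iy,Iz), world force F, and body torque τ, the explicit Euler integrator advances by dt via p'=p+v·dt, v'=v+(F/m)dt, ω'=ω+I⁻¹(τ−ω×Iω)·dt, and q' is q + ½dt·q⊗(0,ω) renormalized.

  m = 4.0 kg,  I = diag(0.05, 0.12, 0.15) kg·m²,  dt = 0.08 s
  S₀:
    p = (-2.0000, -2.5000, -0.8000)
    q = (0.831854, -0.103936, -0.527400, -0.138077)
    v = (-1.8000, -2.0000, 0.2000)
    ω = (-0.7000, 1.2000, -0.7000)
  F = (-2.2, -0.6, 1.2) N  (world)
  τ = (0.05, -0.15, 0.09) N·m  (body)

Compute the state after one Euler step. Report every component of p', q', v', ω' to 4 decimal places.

(τ − ω×Iω)/I = (1.5040, -0.8417, 0.9920)
ω' = ω + α·dt = (-0.5797, 1.1327, -0.6206)
2q̇ = q⊗(0,ω) = (0.4634709, -0.0474254, 1.0221235, -1.0762010)
q' = normalize(q + ½dt·q⊗(0,ω)) = (0.8488, -0.1056, -0.4856, -0.1808)
linear accel F/m = (-0.5500, -0.1500, 0.3000)
new position p' = (-2.1440, -2.6600, -0.7840)
new velocity v' = (-1.8440, -2.0120, 0.2240)

p' = (-2.1440, -2.6600, -0.7840)
q' = (0.8488, -0.1056, -0.4856, -0.1808)
v' = (-1.8440, -2.0120, 0.2240)
ω' = (-0.5797, 1.1327, -0.6206)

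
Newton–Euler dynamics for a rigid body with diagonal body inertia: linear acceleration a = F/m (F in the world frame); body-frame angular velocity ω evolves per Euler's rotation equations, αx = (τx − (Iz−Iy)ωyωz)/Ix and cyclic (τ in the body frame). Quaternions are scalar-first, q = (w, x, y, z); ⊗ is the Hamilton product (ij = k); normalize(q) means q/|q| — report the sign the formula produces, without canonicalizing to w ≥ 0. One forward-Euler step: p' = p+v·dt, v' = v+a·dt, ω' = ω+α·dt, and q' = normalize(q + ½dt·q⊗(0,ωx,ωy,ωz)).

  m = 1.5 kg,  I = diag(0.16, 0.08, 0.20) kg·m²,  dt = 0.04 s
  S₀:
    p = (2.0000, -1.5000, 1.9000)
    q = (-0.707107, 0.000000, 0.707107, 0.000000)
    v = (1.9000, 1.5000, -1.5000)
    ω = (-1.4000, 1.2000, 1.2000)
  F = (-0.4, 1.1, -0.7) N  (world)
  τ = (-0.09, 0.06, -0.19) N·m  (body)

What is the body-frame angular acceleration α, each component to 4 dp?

α = (-1.6425, -0.0900, -1.6220)

ω×(Iω) gyroscopic = (0.1728, 0.0672, 0.1344)
α = I⁻¹(τ − ω×Iω) = (-1.6425, -0.0900, -1.6220)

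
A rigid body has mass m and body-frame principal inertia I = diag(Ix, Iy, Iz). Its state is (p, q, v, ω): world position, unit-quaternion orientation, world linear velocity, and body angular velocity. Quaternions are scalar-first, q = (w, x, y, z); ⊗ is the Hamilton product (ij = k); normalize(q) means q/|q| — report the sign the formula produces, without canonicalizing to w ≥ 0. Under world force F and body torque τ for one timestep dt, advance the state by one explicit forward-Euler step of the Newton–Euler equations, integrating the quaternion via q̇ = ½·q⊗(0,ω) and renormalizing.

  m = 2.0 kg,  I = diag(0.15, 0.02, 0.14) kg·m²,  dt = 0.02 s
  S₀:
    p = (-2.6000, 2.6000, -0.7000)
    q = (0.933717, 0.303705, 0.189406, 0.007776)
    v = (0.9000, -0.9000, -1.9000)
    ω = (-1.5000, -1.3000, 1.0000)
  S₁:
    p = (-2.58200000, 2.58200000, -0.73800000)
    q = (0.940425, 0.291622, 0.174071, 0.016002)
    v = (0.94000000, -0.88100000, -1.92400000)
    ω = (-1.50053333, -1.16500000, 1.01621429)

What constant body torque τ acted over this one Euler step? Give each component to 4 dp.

τ = (-0.1600, 0.1200, -0.1400)

Δω = ω₁−ω₀ = (-0.00053333, 0.13500000, 0.01621429)
precession coupling = (-0.1560, -0.0150, -0.2535)
τ = I·(Δω/dt) + ω₀×(Iω₀) = (-0.1600, 0.1200, -0.1400)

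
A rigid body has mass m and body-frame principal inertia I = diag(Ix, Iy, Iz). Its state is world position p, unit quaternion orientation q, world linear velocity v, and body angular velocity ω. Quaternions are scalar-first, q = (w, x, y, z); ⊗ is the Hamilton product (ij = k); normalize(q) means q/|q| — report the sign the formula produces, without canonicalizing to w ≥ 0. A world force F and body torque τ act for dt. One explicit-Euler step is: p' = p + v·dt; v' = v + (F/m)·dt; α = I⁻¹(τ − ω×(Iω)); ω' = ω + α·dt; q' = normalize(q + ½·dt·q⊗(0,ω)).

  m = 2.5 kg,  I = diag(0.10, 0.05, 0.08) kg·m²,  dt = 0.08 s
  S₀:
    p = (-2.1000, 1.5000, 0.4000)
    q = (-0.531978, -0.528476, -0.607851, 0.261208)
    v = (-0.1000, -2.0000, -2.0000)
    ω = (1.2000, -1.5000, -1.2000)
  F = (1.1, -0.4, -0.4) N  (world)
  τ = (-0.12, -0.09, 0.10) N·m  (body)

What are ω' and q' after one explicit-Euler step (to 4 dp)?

precession coupling ω×(Iω) = (0.0540, -0.0288, 0.0900)
α = I⁻¹(τ − ω×Iω) = (-1.7400, -1.2240, 0.1250)
ω + α·dt = (1.0608, -1.5979, -1.1900)
Hamilton product q⊗(0,ω) = (0.0358443, 0.4828596, 0.4772454, 2.1605088)
updated quaternion q' = (-0.5284, -0.5071, -0.5864, 0.3462)

ω' = (1.0608, -1.5979, -1.1900)
q' = (-0.5284, -0.5071, -0.5864, 0.3462)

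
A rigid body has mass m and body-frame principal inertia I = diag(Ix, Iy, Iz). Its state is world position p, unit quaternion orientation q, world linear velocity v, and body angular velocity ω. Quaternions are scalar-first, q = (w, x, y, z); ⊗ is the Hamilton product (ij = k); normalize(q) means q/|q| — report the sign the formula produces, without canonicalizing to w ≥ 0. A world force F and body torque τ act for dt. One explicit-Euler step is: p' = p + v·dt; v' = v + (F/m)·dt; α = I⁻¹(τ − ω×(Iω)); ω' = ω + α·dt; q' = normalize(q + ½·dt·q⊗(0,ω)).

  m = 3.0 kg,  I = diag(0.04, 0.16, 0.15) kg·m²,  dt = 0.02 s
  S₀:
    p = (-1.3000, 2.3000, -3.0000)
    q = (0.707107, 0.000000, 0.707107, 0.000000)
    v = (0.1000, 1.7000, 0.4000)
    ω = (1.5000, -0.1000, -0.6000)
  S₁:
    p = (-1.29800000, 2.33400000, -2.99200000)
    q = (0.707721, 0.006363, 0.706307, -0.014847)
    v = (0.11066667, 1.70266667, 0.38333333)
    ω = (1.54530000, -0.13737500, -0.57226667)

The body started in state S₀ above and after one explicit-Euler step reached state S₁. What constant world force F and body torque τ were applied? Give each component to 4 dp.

v₁ − v₀ = (0.01066667, 0.00266667, -0.01666667)
applied force F = (1.6000, 0.4000, -2.5000)
ω₁ − ω₀ = (0.04530000, -0.03737500, 0.02773333)
gyro term ω₀×Iω₀ = (-0.0006, 0.0990, -0.0180)
I·α + gyro = (0.0900, -0.2000, 0.1900)

F = (1.6000, 0.4000, -2.5000)
τ = (0.0900, -0.2000, 0.1900)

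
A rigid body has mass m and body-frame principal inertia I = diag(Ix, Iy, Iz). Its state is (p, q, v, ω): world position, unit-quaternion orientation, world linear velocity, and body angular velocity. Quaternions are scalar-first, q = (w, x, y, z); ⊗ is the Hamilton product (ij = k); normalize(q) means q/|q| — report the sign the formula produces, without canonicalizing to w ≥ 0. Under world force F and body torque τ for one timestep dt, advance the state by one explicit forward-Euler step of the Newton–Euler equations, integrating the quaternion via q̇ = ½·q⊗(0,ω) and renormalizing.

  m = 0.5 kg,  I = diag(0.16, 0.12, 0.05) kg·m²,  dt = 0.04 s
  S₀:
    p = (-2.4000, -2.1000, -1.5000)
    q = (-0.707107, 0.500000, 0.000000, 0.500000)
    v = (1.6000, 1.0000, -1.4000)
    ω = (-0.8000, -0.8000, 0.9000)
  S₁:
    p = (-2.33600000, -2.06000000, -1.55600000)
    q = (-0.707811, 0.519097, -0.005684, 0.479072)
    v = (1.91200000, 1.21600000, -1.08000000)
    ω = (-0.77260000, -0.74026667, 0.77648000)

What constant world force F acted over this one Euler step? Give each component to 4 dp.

F = (3.9000, 2.7000, 4.0000)

v₁ − v₀ = (0.31200000, 0.21600000, 0.32000000)
F = m·Δv/dt = (3.9000, 2.7000, 4.0000)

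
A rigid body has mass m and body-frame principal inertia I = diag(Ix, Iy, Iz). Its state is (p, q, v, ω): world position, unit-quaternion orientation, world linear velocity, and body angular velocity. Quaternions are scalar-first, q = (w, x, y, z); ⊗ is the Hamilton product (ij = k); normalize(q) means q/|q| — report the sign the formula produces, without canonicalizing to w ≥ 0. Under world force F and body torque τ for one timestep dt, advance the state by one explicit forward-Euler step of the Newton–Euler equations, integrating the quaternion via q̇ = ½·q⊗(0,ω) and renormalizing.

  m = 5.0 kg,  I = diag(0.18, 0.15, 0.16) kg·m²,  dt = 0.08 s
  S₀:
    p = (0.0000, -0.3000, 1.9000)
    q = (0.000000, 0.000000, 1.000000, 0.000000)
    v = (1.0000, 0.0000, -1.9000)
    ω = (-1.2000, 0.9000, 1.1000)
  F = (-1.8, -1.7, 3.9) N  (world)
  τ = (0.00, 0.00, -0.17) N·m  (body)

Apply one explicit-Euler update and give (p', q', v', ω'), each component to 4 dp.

p' = (0.0800, -0.3000, 1.7480)
q' = (-0.0359, 0.0439, 0.9972, 0.0479)
v' = (0.9712, -0.0272, -1.8376)
ω' = (-1.2044, 0.9141, 0.9988)

gyro term ω×Iω = (0.0099, -0.0264, 0.0324)
α = I⁻¹(τ − ω×Iω) = (-0.0550, 0.1760, -1.2650)
new body rate ω' = (-1.2044, 0.9141, 0.9988)
2q̇ = q⊗(0,ω) = (-0.9000000, 1.1000000, 0.0000000, 1.2000000)
updated quaternion q' = (-0.0359, 0.0439, 0.9972, 0.0479)
linear accel F/m = (-0.3600, -0.3400, 0.7800)
p + v·dt = (0.0800, -0.3000, 1.7480)
v' = v + a·dt = (0.9712, -0.0272, -1.8376)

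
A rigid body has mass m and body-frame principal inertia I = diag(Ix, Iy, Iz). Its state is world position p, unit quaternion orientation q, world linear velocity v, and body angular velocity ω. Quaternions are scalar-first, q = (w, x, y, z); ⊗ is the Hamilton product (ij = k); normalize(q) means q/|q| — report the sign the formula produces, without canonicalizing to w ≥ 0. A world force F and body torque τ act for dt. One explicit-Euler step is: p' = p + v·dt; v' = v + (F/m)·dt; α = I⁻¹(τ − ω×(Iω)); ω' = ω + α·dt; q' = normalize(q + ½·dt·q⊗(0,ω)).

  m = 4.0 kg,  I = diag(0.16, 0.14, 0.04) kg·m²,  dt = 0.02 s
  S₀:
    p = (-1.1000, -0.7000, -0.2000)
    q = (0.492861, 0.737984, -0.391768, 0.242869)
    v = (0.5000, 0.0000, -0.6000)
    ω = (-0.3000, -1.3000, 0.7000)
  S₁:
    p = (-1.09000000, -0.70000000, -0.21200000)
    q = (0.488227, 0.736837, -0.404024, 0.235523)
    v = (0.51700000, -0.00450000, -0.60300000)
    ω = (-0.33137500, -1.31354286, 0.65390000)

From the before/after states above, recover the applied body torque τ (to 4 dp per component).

τ = (-0.1600, -0.1200, -0.1000)

Δω = ω₁−ω₀ = (-0.03137500, -0.01354286, -0.04610000)
ω₀×(Iω₀) = (0.0910, -0.0252, -0.0078)
applied torque τ = (-0.1600, -0.1200, -0.1000)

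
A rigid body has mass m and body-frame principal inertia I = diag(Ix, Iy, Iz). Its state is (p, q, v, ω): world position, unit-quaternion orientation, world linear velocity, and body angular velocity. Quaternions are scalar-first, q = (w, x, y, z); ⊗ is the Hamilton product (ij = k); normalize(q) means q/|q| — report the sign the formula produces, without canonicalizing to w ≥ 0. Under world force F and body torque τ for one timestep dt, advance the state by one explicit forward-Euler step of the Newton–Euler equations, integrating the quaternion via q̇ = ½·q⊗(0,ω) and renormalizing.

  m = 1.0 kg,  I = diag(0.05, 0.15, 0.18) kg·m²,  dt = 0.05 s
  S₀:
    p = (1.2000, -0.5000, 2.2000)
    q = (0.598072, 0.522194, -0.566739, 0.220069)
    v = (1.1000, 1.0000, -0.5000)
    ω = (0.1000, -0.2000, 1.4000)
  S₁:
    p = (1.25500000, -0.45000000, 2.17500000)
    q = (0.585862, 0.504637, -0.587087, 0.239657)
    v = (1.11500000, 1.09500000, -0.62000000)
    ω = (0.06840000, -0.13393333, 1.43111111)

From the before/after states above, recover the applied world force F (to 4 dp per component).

v₁ − v₀ = (0.01500000, 0.09500000, -0.12000000)
F = m·Δv/dt = (0.3000, 1.9000, -2.4000)

F = (0.3000, 1.9000, -2.4000)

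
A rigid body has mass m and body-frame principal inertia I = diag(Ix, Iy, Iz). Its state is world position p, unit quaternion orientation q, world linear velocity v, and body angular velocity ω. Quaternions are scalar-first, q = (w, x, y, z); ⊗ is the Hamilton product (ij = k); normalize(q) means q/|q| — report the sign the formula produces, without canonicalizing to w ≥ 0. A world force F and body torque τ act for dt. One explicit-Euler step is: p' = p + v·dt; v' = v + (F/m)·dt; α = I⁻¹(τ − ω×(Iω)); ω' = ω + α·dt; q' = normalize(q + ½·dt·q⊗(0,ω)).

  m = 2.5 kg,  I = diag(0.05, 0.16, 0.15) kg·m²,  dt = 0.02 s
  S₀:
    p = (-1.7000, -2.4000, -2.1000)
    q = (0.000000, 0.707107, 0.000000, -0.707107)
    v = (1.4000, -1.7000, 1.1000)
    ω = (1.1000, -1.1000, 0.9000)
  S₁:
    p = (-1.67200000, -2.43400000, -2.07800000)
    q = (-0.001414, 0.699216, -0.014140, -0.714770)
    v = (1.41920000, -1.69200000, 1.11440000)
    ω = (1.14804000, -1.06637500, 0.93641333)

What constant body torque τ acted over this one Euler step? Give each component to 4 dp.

τ = (0.1300, 0.1700, 0.1400)

ω₁ − ω₀ = (0.04804000, 0.03362500, 0.03641333)
applied torque τ = (0.1300, 0.1700, 0.1400)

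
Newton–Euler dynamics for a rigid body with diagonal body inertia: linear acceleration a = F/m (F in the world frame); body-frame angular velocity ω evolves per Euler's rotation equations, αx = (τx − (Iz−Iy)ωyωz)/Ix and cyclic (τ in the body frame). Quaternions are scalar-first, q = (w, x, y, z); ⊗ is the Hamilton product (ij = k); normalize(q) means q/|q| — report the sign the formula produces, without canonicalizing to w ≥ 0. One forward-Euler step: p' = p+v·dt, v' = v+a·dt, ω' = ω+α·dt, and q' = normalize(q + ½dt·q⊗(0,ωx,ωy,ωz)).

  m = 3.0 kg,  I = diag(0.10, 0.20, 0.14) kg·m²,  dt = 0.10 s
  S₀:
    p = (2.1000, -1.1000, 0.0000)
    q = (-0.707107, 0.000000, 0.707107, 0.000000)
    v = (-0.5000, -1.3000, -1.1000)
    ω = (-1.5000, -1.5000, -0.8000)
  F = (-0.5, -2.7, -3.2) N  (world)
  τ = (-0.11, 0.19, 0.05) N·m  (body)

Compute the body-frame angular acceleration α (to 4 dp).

α = (-0.3800, 1.1900, -1.2500)

gyro term ω×Iω = (-0.0720, -0.0480, 0.2250)
(τ − ω×Iω)/I = (-0.3800, 1.1900, -1.2500)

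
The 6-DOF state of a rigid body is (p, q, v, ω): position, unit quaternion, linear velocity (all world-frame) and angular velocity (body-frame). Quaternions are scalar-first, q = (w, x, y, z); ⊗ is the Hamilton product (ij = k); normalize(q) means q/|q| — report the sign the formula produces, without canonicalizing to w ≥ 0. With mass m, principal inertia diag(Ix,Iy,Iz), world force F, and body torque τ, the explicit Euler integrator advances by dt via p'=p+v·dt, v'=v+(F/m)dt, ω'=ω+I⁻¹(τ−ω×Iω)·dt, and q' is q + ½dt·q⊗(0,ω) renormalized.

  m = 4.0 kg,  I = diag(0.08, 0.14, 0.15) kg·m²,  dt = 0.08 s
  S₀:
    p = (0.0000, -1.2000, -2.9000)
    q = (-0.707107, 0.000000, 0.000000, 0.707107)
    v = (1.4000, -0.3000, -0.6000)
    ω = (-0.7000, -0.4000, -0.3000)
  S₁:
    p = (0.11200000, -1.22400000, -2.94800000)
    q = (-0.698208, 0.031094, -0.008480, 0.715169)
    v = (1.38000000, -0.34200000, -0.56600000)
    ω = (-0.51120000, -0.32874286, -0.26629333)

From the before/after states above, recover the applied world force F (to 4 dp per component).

velocity change Δv = (-0.02000000, -0.04200000, 0.03400000)
m·(v₁−v₀)/dt = (-1.0000, -2.1000, 1.7000)

F = (-1.0000, -2.1000, 1.7000)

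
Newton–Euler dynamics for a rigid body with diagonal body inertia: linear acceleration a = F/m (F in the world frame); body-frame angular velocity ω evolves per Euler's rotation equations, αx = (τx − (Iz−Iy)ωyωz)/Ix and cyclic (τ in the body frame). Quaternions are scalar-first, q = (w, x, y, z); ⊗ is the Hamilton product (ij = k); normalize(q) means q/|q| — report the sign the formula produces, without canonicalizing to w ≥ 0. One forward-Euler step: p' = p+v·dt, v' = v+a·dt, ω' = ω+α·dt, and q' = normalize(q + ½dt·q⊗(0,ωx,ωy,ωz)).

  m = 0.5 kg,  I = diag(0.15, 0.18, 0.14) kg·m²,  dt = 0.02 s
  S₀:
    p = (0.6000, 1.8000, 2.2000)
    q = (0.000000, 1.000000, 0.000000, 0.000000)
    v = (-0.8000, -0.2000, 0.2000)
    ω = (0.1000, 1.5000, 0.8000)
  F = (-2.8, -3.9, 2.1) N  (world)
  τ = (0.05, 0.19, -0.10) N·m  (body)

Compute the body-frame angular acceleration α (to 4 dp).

α = (0.6533, 1.0511, -0.7464)

gyro term ω×Iω = (-0.0480, 0.0008, 0.0045)
α = I⁻¹(τ − ω×Iω) = (0.6533, 1.0511, -0.7464)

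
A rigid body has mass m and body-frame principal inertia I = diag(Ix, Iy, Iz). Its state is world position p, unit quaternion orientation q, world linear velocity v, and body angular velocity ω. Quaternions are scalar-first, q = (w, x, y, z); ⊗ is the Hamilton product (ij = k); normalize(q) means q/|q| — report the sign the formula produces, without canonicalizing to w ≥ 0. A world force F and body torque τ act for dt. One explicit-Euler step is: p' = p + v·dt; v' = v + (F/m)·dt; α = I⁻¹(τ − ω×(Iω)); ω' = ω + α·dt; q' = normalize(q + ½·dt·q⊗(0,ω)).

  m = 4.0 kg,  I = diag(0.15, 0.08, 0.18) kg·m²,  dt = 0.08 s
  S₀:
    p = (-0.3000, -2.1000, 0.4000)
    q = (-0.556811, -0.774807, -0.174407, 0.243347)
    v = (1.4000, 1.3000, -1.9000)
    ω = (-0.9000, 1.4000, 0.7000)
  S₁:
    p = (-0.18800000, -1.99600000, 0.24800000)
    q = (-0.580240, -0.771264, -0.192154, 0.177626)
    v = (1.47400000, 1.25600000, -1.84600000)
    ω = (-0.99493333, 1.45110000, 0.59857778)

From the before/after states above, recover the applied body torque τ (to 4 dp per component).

ω₁ − ω₀ = (-0.09493333, 0.05110000, -0.10142222)
ω₀×(Iω₀) = (0.0980, 0.0189, 0.0882)
applied torque τ = (-0.0800, 0.0700, -0.1400)

τ = (-0.0800, 0.0700, -0.1400)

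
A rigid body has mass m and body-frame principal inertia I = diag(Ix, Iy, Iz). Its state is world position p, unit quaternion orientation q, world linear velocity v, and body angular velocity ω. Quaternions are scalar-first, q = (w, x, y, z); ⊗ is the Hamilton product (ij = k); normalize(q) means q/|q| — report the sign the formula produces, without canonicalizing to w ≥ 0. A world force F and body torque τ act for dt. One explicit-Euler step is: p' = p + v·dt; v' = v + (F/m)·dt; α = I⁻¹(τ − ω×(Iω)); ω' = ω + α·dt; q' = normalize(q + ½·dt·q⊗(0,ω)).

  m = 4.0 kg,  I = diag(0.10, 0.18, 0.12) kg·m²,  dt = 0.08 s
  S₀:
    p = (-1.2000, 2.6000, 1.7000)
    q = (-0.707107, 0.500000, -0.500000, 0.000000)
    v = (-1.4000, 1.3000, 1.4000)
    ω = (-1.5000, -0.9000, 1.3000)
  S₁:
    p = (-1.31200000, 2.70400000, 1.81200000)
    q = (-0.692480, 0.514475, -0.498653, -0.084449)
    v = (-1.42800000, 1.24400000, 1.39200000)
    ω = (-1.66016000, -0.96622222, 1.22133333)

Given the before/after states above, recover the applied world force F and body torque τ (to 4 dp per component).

F = (-1.4000, -2.8000, -0.4000)
τ = (-0.1300, -0.1100, -0.0100)

Δω = ω₁−ω₀ = (-0.16016000, -0.06622222, -0.07866667)
ω₀×(Iω₀) = (0.0702, 0.0390, 0.1080)
applied torque τ = (-0.1300, -0.1100, -0.0100)
velocity change Δv = (-0.02800000, -0.05600000, -0.00800000)
m·(v₁−v₀)/dt = (-1.4000, -2.8000, -0.4000)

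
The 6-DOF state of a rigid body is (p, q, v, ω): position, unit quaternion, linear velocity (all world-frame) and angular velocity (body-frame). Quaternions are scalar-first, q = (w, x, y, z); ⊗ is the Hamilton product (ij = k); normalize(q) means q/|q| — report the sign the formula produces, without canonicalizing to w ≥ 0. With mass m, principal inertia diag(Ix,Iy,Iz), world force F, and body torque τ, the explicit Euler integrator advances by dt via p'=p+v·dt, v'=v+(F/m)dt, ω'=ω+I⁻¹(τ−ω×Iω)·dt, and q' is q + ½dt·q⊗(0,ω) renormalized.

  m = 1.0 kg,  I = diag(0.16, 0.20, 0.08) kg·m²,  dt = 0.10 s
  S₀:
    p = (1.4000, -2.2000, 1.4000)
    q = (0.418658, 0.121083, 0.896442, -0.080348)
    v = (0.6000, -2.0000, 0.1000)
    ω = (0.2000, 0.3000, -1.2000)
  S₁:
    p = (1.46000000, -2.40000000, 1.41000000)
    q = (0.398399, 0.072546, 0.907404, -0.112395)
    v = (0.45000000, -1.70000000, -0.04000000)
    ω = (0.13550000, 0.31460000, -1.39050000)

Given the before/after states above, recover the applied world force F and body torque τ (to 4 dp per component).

F = (-1.5000, 3.0000, -1.4000)
τ = (-0.0600, 0.0100, -0.1500)

Δv = v₁−v₀ = (-0.15000000, 0.30000000, -0.14000000)
m·(v₁−v₀)/dt = (-1.5000, 3.0000, -1.4000)
ω₁ − ω₀ = (-0.06450000, 0.01460000, -0.19050000)
ω₀×(Iω₀) = (0.0432, -0.0192, 0.0024)
applied torque τ = (-0.0600, 0.0100, -0.1500)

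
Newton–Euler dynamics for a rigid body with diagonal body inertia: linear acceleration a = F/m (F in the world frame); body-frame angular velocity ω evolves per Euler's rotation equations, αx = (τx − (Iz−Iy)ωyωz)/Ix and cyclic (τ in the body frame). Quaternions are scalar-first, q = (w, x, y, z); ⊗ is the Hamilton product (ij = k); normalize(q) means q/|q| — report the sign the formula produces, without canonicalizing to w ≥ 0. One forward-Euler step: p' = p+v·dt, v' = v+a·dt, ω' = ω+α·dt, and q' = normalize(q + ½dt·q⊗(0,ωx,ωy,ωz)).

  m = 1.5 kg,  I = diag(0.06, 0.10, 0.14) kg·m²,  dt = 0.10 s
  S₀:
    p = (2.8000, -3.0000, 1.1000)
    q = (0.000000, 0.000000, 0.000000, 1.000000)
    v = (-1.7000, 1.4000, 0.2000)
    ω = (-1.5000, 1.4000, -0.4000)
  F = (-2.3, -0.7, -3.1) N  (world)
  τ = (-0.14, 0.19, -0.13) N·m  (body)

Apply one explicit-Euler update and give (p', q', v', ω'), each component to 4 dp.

linear accel F/m = (-1.5333, -0.4667, -2.0667)
p + v·dt = (2.6300, -2.8600, 1.1200)
v + (F/m)dt = (-1.8533, 1.3533, -0.0067)
gyro term ω×Iω = (-0.0224, -0.0480, -0.0840)
α = I⁻¹(τ − ω×Iω) = (-1.9600, 2.3800, -0.3286)
ω' = ω + α·dt = (-1.6960, 1.6380, -0.4329)
2q̇ = q⊗(0,ω) = (0.4000000, -1.4000000, -1.5000000, 0.0000000)
q + ½dt·q⊗(0,ω), renormalized = (0.0199, -0.0696, -0.0746, 0.9946)

p' = (2.6300, -2.8600, 1.1200)
q' = (0.0199, -0.0696, -0.0746, 0.9946)
v' = (-1.8533, 1.3533, -0.0067)
ω' = (-1.6960, 1.6380, -0.4329)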